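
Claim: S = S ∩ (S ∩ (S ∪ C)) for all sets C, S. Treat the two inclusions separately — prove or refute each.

Both inclusions hold; the sets are equal.

(⟹) Let x ∈ S. Then either x ∈ S and x ∉ C; or x ∈ C ∩ S. In each case x ∈ S ∩ (S ∩ (S ∪ C)), so S ⊆ S ∩ (S ∩ (S ∪ C)).

(⟸) Let x ∈ S ∩ (S ∩ (S ∪ C)). Then either x ∈ S and x ∉ C; or x ∈ C ∩ S. In each case x ∈ S, so S ∩ (S ∩ (S ∪ C)) ⊆ S.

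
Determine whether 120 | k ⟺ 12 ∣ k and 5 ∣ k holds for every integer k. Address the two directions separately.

[⇐] This fails: take k = 60. Both 12 ∣ 60 and 5 ∣ 60, yet 60 is not a multiple of 120 (since 60 = 0·120 + 60), so 120 ∤ 60.

[⇒] If 120 ∣ k, write k = 120q. Since 120 = 10·12, k = 12·(10q), so 12 ∣ k; and since 120 = 24·5, k = 5·(24q), so 5 ∣ k.

Not equivalent: only (⇒) holds.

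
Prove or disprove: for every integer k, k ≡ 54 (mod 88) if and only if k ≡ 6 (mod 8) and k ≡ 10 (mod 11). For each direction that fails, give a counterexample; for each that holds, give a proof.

Forward direction. Suppose k ≡ 54 (mod 88); write k = 88j + 54. Since 8 ∣ 88, reducing mod 8 gives k ≡ 54 ≡ 6 (mod 8); since 11 ∣ 88, reducing mod 11 gives k ≡ 54 ≡ 10 (mod 11).

Converse. If k ≡ 6 (mod 8) and k ≡ 10 (mod 11), then by the Chinese remainder theorem k ≡ 54 (mod 88). This is exactly k ≡ 54 (mod 88).

The biconditional holds.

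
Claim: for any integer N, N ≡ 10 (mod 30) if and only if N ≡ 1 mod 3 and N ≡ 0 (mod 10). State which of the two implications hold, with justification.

Both implications hold.

[⇒] Suppose N ≡ 10 (mod 30); write N = 30j + 10. Since 3 ∣ 30, reducing mod 3 gives N ≡ 10 ≡ 1 (mod 3); since 10 ∣ 30, reducing mod 10 gives N ≡ 10 ≡ 0 (mod 10).

[⇐] Conversely, if N ≡ 1 (mod 3) and N ≡ 0 (mod 10), then by the Chinese remainder theorem N ≡ 10 (mod 30). This is exactly N ≡ 10 (mod 30).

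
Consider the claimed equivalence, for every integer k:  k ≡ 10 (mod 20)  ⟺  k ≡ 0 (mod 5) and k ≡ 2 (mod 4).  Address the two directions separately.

(→) Suppose k ≡ 10 (mod 20); write k = 20j + 10. Since 5 ∣ 20, reducing mod 5 gives k ≡ 10 ≡ 0 (mod 5); since 4 ∣ 20, reducing mod 4 gives k ≡ 10 ≡ 2 (mod 4).

(←) Conversely, if k ≡ 0 (mod 5) and k ≡ 2 (mod 4), then by the Chinese remainder theorem k ≡ 10 (mod 20). This is exactly k ≡ 10 (mod 20).

Both directions hold; the statement is true.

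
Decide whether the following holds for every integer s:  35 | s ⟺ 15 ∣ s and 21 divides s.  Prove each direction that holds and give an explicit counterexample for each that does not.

(⇒) This fails: take s = 35. Certainly 35 ∣ 35, but 15 ∤ 35.

(⇐) Suppose 15 ∣ s and 21 ∣ s. Any common multiple of 15 and 21 is a multiple of their lcm; here lcm(15, 21) = 15·21/gcd(15, 21) = 315/3 = 105, so 105 ∣ s. Since 35 ∣ 105, it follows that 35 ∣ s.

Not equivalent: only (⇐) holds.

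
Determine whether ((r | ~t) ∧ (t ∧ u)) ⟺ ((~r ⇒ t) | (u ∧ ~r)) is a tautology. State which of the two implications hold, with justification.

Forward direction. Assume the antecedent. If t is true, (~r ⇒ t) | (u ∧ ~r) reduces to true regardless of the other variables. If t is false, the antecedent cannot hold. Either way (~r ⇒ t) | (u ∧ ~r) holds.

Converse. This fails. Under t = T, r = F, u = F, the left side is false but the right side is true.

Only the forward direction holds.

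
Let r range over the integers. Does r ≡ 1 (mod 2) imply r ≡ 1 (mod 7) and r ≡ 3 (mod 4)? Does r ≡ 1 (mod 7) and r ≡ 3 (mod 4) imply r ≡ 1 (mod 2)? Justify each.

The forward direction fails; the converse holds.

[⇒] This fails: r = 1 gives 1 ≡ 1 (mod 2) but 1 ≡ 1 (mod 4), so the conjunction on the right does not hold.

[⇐] Conversely, if r ≡ 1 (mod 7) and r ≡ 3 (mod 4), then by the Chinese remainder theorem r ≡ 15 (mod 28). Since 15 ≡ 1 (mod 2) and 2 ∣ 28, we get r ≡ 1 (mod 2).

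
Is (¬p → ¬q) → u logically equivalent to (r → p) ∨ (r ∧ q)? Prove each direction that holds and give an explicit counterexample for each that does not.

Both directions fail.

(→) This fails. Under p = F, u = T, q = F, r = T, the left side is true but the right side is false.

(←) This fails. Under p = F, u = F, q = F, r = F, the left side is false but the right side is true.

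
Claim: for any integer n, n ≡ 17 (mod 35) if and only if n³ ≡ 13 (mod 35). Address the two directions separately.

Only the forward direction holds.

(→) Suppose n ≡ 17 (mod 35). Write n = 35j + 17. Then (35j + 17)³ = 42875j³ + 62475j² + 30345j + 4913 = 35(1225j³ + 1785j² + 867j + 140) + 13, so n³ ≡ 13 (mod 35).

(←) This fails: take n = 12. Then 12³ = 1728 ≡ 13 (mod 35), yet 12 ≡ 12 (mod 35), not 17.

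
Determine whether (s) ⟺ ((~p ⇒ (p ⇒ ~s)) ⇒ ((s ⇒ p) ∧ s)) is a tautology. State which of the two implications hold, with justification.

(⇒) fails; (⇐) holds.

Forward direction. This fails. Under p = F, s = T, the left side is true but the right side is false.

Converse. Assume the antecedent. If p is true, the antecedent forces (p = T, s = T), and s holds there. If p is false, the antecedent cannot hold. Either way s holds.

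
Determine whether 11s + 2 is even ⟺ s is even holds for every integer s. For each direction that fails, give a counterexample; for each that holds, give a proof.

Both directions hold; the statement is true.

Converse. Suppose s is even; write s = 2j. Then 11s + 2 = 11·(2j) + 2 = 2·11j + 2, which is even.

Forward direction. Suppose 11s + 2 is even. Since 11 is odd, 11s and s have the same parity, so 11s + 2 ≡ s + 2 (mod 2). As 2 is even, 11s + 2 is even exactly when s is even. Thus s is even.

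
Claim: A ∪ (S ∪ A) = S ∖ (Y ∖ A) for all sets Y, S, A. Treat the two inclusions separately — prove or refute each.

(⟹) This inclusion fails. Take Y = {1}, S = {1}, A = ∅; then 1 ∈ A ∪ (S ∪ A) but 1 ∉ S ∖ (Y ∖ A).

(⟸) Let x ∈ S ∖ (Y ∖ A). Then either x ∈ S and x ∉ Y, A; or x ∈ S ∩ A and x ∉ Y; or x ∈ Y ∩ S ∩ A. In each case x ∈ A ∪ (S ∪ A), so S ∖ (Y ∖ A) ⊆ A ∪ (S ∪ A).

(⊆) fails; (⊇) holds.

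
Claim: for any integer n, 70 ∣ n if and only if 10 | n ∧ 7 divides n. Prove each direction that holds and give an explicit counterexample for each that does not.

Both directions hold.

Forward direction. If 70 ∣ n, write n = 70q. Since 70 = 7·10, n = 10·(7q), so 10 ∣ n; and since 70 = 10·7, n = 7·(10q), so 7 ∣ n.

Converse. Suppose 10 ∣ n and 7 ∣ n. Any common multiple of 10 and 7 is a multiple of their lcm; here gcd(10, 7) = 1, so lcm(10, 7) = 10·7 = 70, so 70 ∣ n.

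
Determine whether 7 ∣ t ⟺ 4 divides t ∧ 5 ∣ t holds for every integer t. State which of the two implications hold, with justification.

Neither direction holds.

(⟹) This fails: take t = 7. Certainly 7 ∣ 7, but 4 ∤ 7.

(⟸) This fails: take t = 20. Both 4 ∣ 20 and 5 ∣ 20, yet 20 is not a multiple of 7 (since 20 = 2·7 + 6), so 7 ∤ 20.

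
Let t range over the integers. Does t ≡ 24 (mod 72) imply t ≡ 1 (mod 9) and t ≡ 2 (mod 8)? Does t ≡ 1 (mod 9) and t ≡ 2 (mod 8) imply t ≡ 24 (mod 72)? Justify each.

[⇒] This fails: t = 24 gives 24 ≡ 24 (mod 72) but 24 ≡ 6 (mod 9), so the conjunction on the right does not hold.

[⇐] This fails: t = 10 satisfies both congruences on the right (10 ≡ 1 mod 9 and 10 ≡ 2 mod 8) yet 10 ≡ 10 (mod 72), not 24.

(⇒) fails and (⇐) fails.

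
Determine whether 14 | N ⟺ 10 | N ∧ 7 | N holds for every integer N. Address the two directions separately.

The forward direction fails; the converse holds.

(←) Suppose 10 ∣ N and 7 ∣ N. Any common multiple of 10 and 7 is a multiple of their lcm; here gcd(10, 7) = 1, so lcm(10, 7) = 10·7 = 70, so 70 ∣ N. Since 14 ∣ 70, it follows that 14 ∣ N.

(→) This fails: take N = 14. Certainly 14 ∣ 14, but 10 ∤ 14.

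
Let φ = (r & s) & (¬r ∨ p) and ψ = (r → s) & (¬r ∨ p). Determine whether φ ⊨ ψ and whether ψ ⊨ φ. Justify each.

Only the forward implication holds.

(⟹) Assume the antecedent. If r is true, the antecedent forces (r = T, p = T, s = T), and (r → s) & (¬r ∨ p) holds there. If r is false, the antecedent cannot hold. Either way (r → s) & (¬r ∨ p) holds.

(⟸) This fails. Under r = F, p = F, s = F, the left side is false but the right side is true.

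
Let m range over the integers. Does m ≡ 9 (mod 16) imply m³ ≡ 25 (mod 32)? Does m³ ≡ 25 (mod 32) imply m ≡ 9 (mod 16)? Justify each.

Only the converse holds.

(⟹) This fails: take m = 25. Then 25 ≡ 9 (mod 16), but 25³ = 15625 ≡ 9 (mod 32), not 25.

(⟸) Conversely, the residues r modulo 32 with r³ ≡ 25 (mod 32) are exactly {9}, and each is ≡ 9 (mod 16).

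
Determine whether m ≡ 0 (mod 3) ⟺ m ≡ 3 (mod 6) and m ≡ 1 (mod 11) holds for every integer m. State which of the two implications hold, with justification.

(⇒) fails; (⇐) holds.

Forward direction. This fails: m = 0 gives 0 ≡ 0 (mod 3) but 0 ≡ 0 (mod 6), so the conjunction on the right does not hold.

Converse. If m ≡ 3 (mod 6) and m ≡ 1 (mod 11), then by the Chinese remainder theorem m ≡ 45 (mod 66). Since 45 ≡ 0 (mod 3) and 3 ∣ 66, we get m ≡ 0 (mod 3).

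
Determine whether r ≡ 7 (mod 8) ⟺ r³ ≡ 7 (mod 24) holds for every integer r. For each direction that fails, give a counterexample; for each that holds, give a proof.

[⇒] This fails: take r = 15. Then 15 ≡ 7 (mod 8), but 15³ = 3375 ≡ 15 (mod 24), not 7.

[⇐] Conversely, the residues r modulo 24 with r³ ≡ 7 (mod 24) are exactly {7}, and each is ≡ 7 (mod 8).

The forward direction fails; the converse holds.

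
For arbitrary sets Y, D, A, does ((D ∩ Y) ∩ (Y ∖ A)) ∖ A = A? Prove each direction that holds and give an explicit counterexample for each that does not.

Neither inclusion holds.

(⟹) This inclusion fails. Take Y = {1}, D = {1}, A = ∅; then 1 ∈ ((D ∩ Y) ∩ (Y ∖ A)) ∖ A but 1 ∉ A.

(⟸) This inclusion fails. Take Y = ∅, D = ∅, A = {1}; then 1 ∈ A but 1 ∉ ((D ∩ Y) ∩ (Y ∖ A)) ∖ A.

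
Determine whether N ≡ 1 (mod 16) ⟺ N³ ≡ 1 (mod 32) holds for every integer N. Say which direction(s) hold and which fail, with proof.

Only the converse holds.

(⟹) This fails: take N = 17. Then 17 ≡ 1 (mod 16), but 17³ = 4913 ≡ 17 (mod 32), not 1.

(⟸) Conversely, the residues r modulo 32 with r³ ≡ 1 (mod 32) are exactly {1}, and each is ≡ 1 (mod 16).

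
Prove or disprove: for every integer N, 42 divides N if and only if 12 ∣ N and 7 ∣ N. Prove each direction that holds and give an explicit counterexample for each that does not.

Not equivalent: only (⇐) holds.

[⇒] This fails: take N = 42. Certainly 42 ∣ 42, but 12 ∤ 42.

[⇐] Suppose 12 ∣ N and 7 ∣ N. Any common multiple of 12 and 7 is a multiple of their lcm; here gcd(12, 7) = 1, so lcm(12, 7) = 12·7 = 84, so 84 ∣ N. Since 42 ∣ 84, it follows that 42 ∣ N.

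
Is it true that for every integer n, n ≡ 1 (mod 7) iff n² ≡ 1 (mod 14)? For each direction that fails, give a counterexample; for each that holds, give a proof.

Neither direction holds.

(→) This fails: take n = 8. Then 8 ≡ 1 (mod 7), but 8² = 64 ≡ 8 (mod 14), not 1.

(←) This fails: take n = 13. Then 13² = 169 ≡ 1 (mod 14), yet 13 ≡ 6 (mod 7), not 1.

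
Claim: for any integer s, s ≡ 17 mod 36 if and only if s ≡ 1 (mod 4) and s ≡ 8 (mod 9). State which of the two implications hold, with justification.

[⇒] Suppose s ≡ 17 (mod 36); write s = 36j + 17. Since 4 ∣ 36, reducing mod 4 gives s ≡ 17 ≡ 1 (mod 4); since 9 ∣ 36, reducing mod 9 gives s ≡ 17 ≡ 8 (mod 9).

[⇐] Conversely, if s ≡ 1 (mod 4) and s ≡ 8 (mod 9), then by the Chinese remainder theorem s ≡ 17 (mod 36). This is exactly s ≡ 17 (mod 36).

Both directions hold.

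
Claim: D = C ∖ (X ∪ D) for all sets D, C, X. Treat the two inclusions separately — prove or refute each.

(⊆) fails and (⊇) fails.

(⟹) This inclusion fails. Take D = {1}, C = ∅, X = ∅; then 1 ∈ D but 1 ∉ C ∖ (X ∪ D).

(⟸) This inclusion fails. Take D = ∅, C = {1}, X = ∅; then 1 ∈ C ∖ (X ∪ D) but 1 ∉ D.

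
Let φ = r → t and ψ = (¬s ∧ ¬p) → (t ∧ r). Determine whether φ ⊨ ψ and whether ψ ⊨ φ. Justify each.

(⇒) This fails. Under r = F, t = F, p = F, s = F, the left side is true but the right side is false.

(⇐) This fails. Under r = T, t = F, p = T, s = F, the left side is false but the right side is true.

Neither implication holds.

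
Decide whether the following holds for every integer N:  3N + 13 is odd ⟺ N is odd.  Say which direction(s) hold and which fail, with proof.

Neither implication holds.

Forward direction. This fails: N = 2 gives 3N + 13 = 19, which is odd, but 2 is even, not odd.

Converse. This also fails: N = 3 is odd, but 3N + 13 = 22 is even, not odd.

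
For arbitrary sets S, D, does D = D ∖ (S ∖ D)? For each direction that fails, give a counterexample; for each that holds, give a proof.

Both inclusions hold.

(⟸) Let x ∈ D ∖ (S ∖ D). Then either x ∈ D and x ∉ S; or x ∈ S ∩ D. In each case x ∈ D, so D ∖ (S ∖ D) ⊆ D.

(⟹) Let x ∈ D. Then either x ∈ D and x ∉ S; or x ∈ S ∩ D. In each case x ∈ D ∖ (S ∖ D), so D ⊆ D ∖ (S ∖ D).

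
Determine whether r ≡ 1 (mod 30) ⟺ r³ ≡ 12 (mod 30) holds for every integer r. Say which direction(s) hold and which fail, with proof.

(⇒) This fails: take r = 1. Then 1 ≡ 1 (mod 30), but 1³ = 1 ≡ 1 (mod 30), not 12.

(⇐) This fails: take r = 18. Then 18³ = 5832 ≡ 12 (mod 30), yet 18 ≡ 18 (mod 30), not 1.

Both directions fail.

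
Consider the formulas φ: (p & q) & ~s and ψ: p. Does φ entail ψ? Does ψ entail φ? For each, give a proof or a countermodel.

Only the forward implication holds.

(⟸) This fails. Under q = F, s = F, p = T, the left side is false but the right side is true.

(⟹) Assume the antecedent. If q is true, the antecedent forces (q = T, s = F, p = T), and p holds there. If q is false, the antecedent cannot hold. Either way p holds.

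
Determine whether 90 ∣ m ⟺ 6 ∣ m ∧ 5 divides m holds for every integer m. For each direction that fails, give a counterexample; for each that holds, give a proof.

Not equivalent: only (⇒) holds.

(⇒) If 90 ∣ m, write m = 90q. Since 90 = 15·6, m = 6·(15q), so 6 ∣ m; and since 90 = 18·5, m = 5·(18q), so 5 ∣ m.

(⇐) This fails: take m = 30. Both 6 ∣ 30 and 5 ∣ 30, yet 30 is not a multiple of 90 (since 30 = 0·90 + 30), so 90 ∤ 30.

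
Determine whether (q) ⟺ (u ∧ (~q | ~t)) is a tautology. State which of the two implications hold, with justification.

Both directions fail.

[⇒] This fails. Under t = F, q = T, u = F, the left side is true but the right side is false.

[⇐] This fails. Under t = F, q = F, u = T, the left side is false but the right side is true.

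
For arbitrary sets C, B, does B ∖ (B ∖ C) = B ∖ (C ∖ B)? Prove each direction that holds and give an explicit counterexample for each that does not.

Forward inclusion. Let x ∈ B ∖ (B ∖ C). Then x ∈ C ∩ B, from which x ∈ B ∖ (C ∖ B).

Reverse inclusion. This inclusion fails. Take C = ∅, B = {1}; then 1 ∈ B ∖ (C ∖ B) but 1 ∉ B ∖ (B ∖ C).

(⊆) holds; (⊇) fails.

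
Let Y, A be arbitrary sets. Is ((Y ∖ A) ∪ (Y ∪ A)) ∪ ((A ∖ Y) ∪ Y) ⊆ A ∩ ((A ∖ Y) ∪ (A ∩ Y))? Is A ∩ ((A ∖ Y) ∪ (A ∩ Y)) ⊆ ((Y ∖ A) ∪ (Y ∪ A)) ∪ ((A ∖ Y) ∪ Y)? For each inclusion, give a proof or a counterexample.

(⊆) This inclusion fails. Take Y = {1}, A = ∅; then 1 ∈ ((Y ∖ A) ∪ (Y ∪ A)) ∪ ((A ∖ Y) ∪ Y) but 1 ∉ A ∩ ((A ∖ Y) ∪ (A ∩ Y)).

(⊇) Let x ∈ A ∩ ((A ∖ Y) ∪ (A ∩ Y)). Then either x ∈ A and x ∉ Y; or x ∈ Y ∩ A. In each case x ∈ ((Y ∖ A) ∪ (Y ∪ A)) ∪ ((A ∖ Y) ∪ Y), so A ∩ ((A ∖ Y) ∪ (A ∩ Y)) ⊆ ((Y ∖ A) ∪ (Y ∪ A)) ∪ ((A ∖ Y) ∪ Y).

Only the reverse inclusion holds.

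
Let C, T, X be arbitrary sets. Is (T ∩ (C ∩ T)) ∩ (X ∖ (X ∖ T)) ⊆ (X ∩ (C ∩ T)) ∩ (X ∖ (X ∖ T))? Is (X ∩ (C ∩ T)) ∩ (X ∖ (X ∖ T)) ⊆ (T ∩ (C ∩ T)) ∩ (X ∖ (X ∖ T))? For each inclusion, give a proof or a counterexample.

The two sets are equal.

(⟹) Let x ∈ (T ∩ (C ∩ T)) ∩ (X ∖ (X ∖ T)). Then x ∈ C ∩ T ∩ X, from which x ∈ (X ∩ (C ∩ T)) ∩ (X ∖ (X ∖ T)).

(⟸) Let x ∈ (X ∩ (C ∩ T)) ∩ (X ∖ (X ∖ T)). Then x ∈ C ∩ T ∩ X, from which x ∈ (T ∩ (C ∩ T)) ∩ (X ∖ (X ∖ T)).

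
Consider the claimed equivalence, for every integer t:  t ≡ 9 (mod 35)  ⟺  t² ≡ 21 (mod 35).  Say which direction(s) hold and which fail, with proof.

(⟹) This fails: take t = 9. Then 9 ≡ 9 (mod 35), but 9² = 81 ≡ 11 (mod 35), not 21.

(⟸) This fails: take t = 14. Then 14² = 196 ≡ 21 (mod 35), yet 14 ≡ 14 (mod 35), not 9.

Both directions fail.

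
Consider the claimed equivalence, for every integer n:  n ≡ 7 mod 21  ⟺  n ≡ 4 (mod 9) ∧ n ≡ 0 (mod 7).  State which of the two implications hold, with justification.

(→) This fails: n = 28 gives 28 ≡ 7 (mod 21) but 28 ≡ 1 (mod 9), so the conjunction on the right does not hold.

(←) Conversely, if n ≡ 4 (mod 9) and n ≡ 0 (mod 7), then by the Chinese remainder theorem n ≡ 49 (mod 63). Since 49 ≡ 7 (mod 21) and 21 ∣ 63, we get n ≡ 7 (mod 21).

Not equivalent: only (⇐) holds.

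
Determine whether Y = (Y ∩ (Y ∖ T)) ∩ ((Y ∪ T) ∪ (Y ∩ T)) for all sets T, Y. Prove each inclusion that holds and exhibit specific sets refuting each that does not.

Only the reverse inclusion holds.

Forward inclusion. This inclusion fails. Take T = {1}, Y = {1}; then 1 ∈ Y but 1 ∉ (Y ∩ (Y ∖ T)) ∩ ((Y ∪ T) ∪ (Y ∩ T)).

Reverse inclusion. Let x ∈ (Y ∩ (Y ∖ T)) ∩ ((Y ∪ T) ∪ (Y ∩ T)). Then x ∈ Y and x ∉ T, from which x ∈ Y.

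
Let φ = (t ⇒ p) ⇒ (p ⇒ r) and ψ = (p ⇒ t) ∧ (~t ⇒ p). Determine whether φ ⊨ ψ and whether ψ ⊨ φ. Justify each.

Forward direction. This fails. Under r = F, p = F, t = F, the left side is true but the right side is false.

Converse. This fails. Under r = F, p = T, t = T, the left side is false but the right side is true.

Neither direction holds.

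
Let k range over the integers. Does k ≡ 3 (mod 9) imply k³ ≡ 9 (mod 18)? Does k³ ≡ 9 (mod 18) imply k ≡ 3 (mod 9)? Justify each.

Both directions fail.

(⇒) This fails: take k = 12. Then 12 ≡ 3 (mod 9), but 12³ = 1728 ≡ 0 (mod 18), not 9.

(⇐) This fails: take k = 9. Then 9³ = 729 ≡ 9 (mod 18), yet 9 ≡ 0 (mod 9), not 3.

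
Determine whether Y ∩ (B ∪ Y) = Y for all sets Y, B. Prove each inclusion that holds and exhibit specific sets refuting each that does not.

(⊆) Let x ∈ Y ∩ (B ∪ Y). Then either x ∈ Y and x ∉ B; or x ∈ Y ∩ B. In each case x ∈ Y, so Y ∩ (B ∪ Y) ⊆ Y.

(⊇) Let x ∈ Y. Then either x ∈ Y and x ∉ B; or x ∈ Y ∩ B. In each case x ∈ Y ∩ (B ∪ Y), so Y ⊆ Y ∩ (B ∪ Y).

Both inclusions hold.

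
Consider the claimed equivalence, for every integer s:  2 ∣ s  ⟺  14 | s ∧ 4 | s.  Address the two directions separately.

(⇒) fails; (⇐) holds.

Converse. Suppose 14 ∣ s and 4 ∣ s. Any common multiple of 14 and 4 is a multiple of their lcm; here lcm(14, 4) = 14·4/gcd(14, 4) = 56/2 = 28, so 28 ∣ s. Since 2 ∣ 28, it follows that 2 ∣ s.

Forward direction. This fails: take s = 2. Certainly 2 ∣ 2, but 14 ∤ 2.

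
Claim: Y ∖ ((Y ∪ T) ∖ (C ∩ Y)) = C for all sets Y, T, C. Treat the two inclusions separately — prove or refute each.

Forward inclusion. Let x ∈ Y ∖ ((Y ∪ T) ∖ (C ∩ Y)). Then either x ∈ Y ∩ C and x ∉ T; or x ∈ Y ∩ T ∩ C. In each case x ∈ C, so Y ∖ ((Y ∪ T) ∖ (C ∩ Y)) ⊆ C.

Reverse inclusion. This inclusion fails. Take Y = ∅, T = ∅, C = {1}; then 1 ∈ C but 1 ∉ Y ∖ ((Y ∪ T) ∖ (C ∩ Y)).

(⊆) holds; (⊇) fails.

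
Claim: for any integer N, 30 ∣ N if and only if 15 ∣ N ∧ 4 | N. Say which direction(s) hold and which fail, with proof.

Forward direction. This fails: take N = 30. Certainly 30 ∣ 30, but 4 ∤ 30.

Converse. Suppose 15 ∣ N and 4 ∣ N. Any common multiple of 15 and 4 is a multiple of their lcm; here gcd(15, 4) = 1, so lcm(15, 4) = 15·4 = 60, so 60 ∣ N. Since 30 ∣ 60, it follows that 30 ∣ N.

Only the converse holds.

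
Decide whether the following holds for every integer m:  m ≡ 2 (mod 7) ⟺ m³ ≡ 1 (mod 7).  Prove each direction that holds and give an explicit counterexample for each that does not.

Only the forward implication holds.

[⇒] Suppose m ≡ 2 (mod 7). Write m = 7j + 2. Then (7j + 2)³ = 343j³ + 294j² + 84j + 8 = 7(49j³ + 42j² + 12j + 1) + 1, so m³ ≡ 1 (mod 7).

[⇐] This fails: take m = 1. Then 1³ = 1 ≡ 1 (mod 7), yet 1 ≡ 1 (mod 7), not 2.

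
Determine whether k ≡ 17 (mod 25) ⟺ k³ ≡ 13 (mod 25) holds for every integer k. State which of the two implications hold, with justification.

Both implications hold.

(⇒) Suppose k ≡ 17 (mod 25). Write k = 25j + 17. Then (25j + 17)³ = 15625j³ + 31875j² + 21675j + 4913 = 25(625j³ + 1275j² + 867j + 196) + 13, so k³ ≡ 13 (mod 25).

(⇐) Conversely, suppose k³ ≡ 13 (mod 25). The only residue r in {0, …, 24} with r³ ≡ 13 (mod 25) is r = 17, so k ≡ 17 (mod 25).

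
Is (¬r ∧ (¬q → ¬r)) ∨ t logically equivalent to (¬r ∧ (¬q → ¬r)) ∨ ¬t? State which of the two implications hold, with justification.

Neither implication holds.

Forward direction. This fails. Under t = T, r = T, q = F, the left side is true but the right side is false.

Converse. This fails. Under t = F, r = T, q = F, the left side is false but the right side is true.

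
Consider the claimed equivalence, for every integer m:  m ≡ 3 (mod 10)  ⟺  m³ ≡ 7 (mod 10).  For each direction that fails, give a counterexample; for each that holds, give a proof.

Equivalent; both directions hold.

[⇒] Suppose m ≡ 3 (mod 10). Write m = 10j + 3. Then (10j + 3)³ = 1000j³ + 900j² + 270j + 27 = 10(100j³ + 90j² + 27j + 2) + 7, so m³ ≡ 7 (mod 10).

[⇐] For the converse, argue contrapositively. If m ≢ 3 (mod 10), then m is congruent to one of 0, 1, 2, 4, 5, 6, 7, 8, 9 modulo 10, and these give m³ ≡ 0, 1, 8, 4, 5, 6, 3, 2, 9 respectively — never 7.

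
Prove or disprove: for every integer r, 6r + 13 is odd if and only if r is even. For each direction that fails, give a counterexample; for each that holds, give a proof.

Only the converse holds.

(⇒) This fails: take r = 3. Then 6r + 13 = 31, which is odd, yet r = 3 is odd, not even.

(⇐) Suppose r is even. Since 6 is even, 6r is even for every r, so 6r + 13 has the same parity as 13, which is odd. Hence 6r + 13 is odd.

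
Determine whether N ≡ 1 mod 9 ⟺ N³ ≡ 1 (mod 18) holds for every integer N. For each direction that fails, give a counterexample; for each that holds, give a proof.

(⇒) fails and (⇐) fails.

(→) This fails: take N = 10. Then 10 ≡ 1 (mod 9), but 10³ = 1000 ≡ 10 (mod 18), not 1.

(←) This fails: take N = 7. Then 7³ = 343 ≡ 1 (mod 18), yet 7 ≡ 7 (mod 9), not 1.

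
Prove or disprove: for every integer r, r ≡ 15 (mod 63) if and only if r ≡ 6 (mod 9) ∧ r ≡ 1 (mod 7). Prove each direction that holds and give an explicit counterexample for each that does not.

Both implications hold.

[⇐] If r ≡ 6 (mod 9) and r ≡ 1 (mod 7), then by the Chinese remainder theorem r ≡ 15 (mod 63). This is exactly r ≡ 15 (mod 63).

[⇒] Suppose r ≡ 15 (mod 63); write r = 63j + 15. Since 9 ∣ 63, reducing mod 9 gives r ≡ 15 ≡ 6 (mod 9); since 7 ∣ 63, reducing mod 7 gives r ≡ 15 ≡ 1 (mod 7).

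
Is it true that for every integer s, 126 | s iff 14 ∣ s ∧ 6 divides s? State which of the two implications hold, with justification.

Converse. This fails: take s = 42. Both 14 ∣ 42 and 6 ∣ 42, yet 42 is not a multiple of 126 (since 42 = 0·126 + 42), so 126 ∤ 42.

Forward direction. If 126 ∣ s, write s = 126q. Since 126 = 9·14, s = 14·(9q), so 14 ∣ s; and since 126 = 21·6, s = 6·(21q), so 6 ∣ s.

Only the forward implication holds.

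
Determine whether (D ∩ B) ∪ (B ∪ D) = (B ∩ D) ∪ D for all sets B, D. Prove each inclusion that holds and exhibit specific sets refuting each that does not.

(⊆) fails; (⊇) holds.

(⊆) This inclusion fails. Take B = {1}, D = ∅; then 1 ∈ (D ∩ B) ∪ (B ∪ D) but 1 ∉ (B ∩ D) ∪ D.

(⊇) Let x ∈ (B ∩ D) ∪ D. Then either x ∈ D and x ∉ B; or x ∈ B ∩ D. In each case x ∈ (D ∩ B) ∪ (B ∪ D), so (B ∩ D) ∪ D ⊆ (D ∩ B) ∪ (B ∪ D).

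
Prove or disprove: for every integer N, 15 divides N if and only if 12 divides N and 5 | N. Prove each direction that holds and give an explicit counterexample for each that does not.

Only the reverse direction holds.

Forward direction. This fails: take N = 15. Certainly 15 ∣ 15, but 12 ∤ 15.

Converse. Suppose 12 ∣ N and 5 ∣ N. Any common multiple of 12 and 5 is a multiple of their lcm; here gcd(12, 5) = 1, so lcm(12, 5) = 12·5 = 60, so 60 ∣ N. Since 15 ∣ 60, it follows that 15 ∣ N.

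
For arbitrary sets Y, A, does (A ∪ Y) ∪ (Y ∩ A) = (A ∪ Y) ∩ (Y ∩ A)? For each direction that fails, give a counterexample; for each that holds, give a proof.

(⟹) This inclusion fails. Take Y = {1}, A = ∅; then 1 ∈ (A ∪ Y) ∪ (Y ∩ A) but 1 ∉ (A ∪ Y) ∩ (Y ∩ A).

(⟸) Let x ∈ (A ∪ Y) ∩ (Y ∩ A). Then x ∈ Y ∩ A, from which x ∈ (A ∪ Y) ∪ (Y ∩ A).

The sets are not equal: only the reverse inclusion holds.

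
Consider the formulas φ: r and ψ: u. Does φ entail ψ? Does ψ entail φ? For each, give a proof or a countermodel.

Neither direction holds.

(⟹) This fails. Under r = T, u = F, the left side is true but the right side is false.

(⟸) This fails. Under r = F, u = T, the left side is false but the right side is true.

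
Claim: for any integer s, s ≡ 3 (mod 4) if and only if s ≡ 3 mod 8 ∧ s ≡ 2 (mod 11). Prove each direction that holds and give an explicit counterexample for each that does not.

The forward direction fails; the converse holds.

(⟹) This fails: s = 3 gives 3 ≡ 3 (mod 4) but 3 ≡ 3 (mod 11), so the conjunction on the right does not hold.

(⟸) Conversely, if s ≡ 3 (mod 8) and s ≡ 2 (mod 11), then by the Chinese remainder theorem s ≡ 35 (mod 88). Since 35 ≡ 3 (mod 4) and 4 ∣ 88, we get s ≡ 3 (mod 4).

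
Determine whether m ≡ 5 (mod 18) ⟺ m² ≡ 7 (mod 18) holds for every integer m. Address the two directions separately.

The forward direction holds; the converse fails.

[⇒] Suppose m ≡ 5 (mod 18). Write m = 18j + 5. Then (18j + 5)² = 324j² + 180j + 25 = 18(18j² + 10j + 1) + 7, so m² ≡ 7 (mod 18).

[⇐] This fails: take m = 13. Then 13² = 169 ≡ 7 (mod 18), yet 13 ≡ 13 (mod 18), not 5.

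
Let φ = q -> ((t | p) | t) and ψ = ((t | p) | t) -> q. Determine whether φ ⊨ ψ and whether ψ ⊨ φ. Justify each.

Forward direction. This fails. Under p = T, t = F, q = F, the left side is true but the right side is false.

Converse. This fails. Under p = F, t = F, q = T, the left side is false but the right side is true.

Neither implication holds.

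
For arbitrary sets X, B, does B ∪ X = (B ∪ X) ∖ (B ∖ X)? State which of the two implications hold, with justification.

(⊆) This inclusion fails. Take X = ∅, B = {1}; then 1 ∈ B ∪ X but 1 ∉ (B ∪ X) ∖ (B ∖ X).

(⊇) Let x ∈ (B ∪ X) ∖ (B ∖ X). Then either x ∈ X and x ∉ B; or x ∈ X ∩ B. In each case x ∈ B ∪ X, so (B ∪ X) ∖ (B ∖ X) ⊆ B ∪ X.

(⊆) fails; (⊇) holds.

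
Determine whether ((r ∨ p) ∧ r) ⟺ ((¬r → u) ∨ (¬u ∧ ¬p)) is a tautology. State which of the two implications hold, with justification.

(⟹) Assume the antecedent. If r is true, (¬r → u) ∨ (¬u ∧ ¬p) reduces to true regardless of the other variables. If r is false, the antecedent cannot hold. Either way (¬r → u) ∨ (¬u ∧ ¬p) holds.

(⟸) This fails. Under r = F, u = F, p = F, the left side is false but the right side is true.

Only the forward implication holds.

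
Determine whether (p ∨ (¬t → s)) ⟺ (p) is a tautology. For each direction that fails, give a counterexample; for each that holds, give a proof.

Not equivalent: only (⇐) holds.

[⇒] This fails. Under t = T, p = F, s = F, the left side is true but the right side is false.

[⇐] Assume the antecedent. If t is true, p ∨ (¬t → s) reduces to true regardless of the other variables. If t is false, the antecedent forces (t = F, p = T, s = F) or (t = F, p = T, s = T), and p ∨ (¬t → s) holds there. Either way p ∨ (¬t → s) holds.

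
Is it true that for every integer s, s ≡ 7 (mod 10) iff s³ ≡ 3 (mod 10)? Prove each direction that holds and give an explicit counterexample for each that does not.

Both directions hold.

[⇒] Suppose s ≡ 7 (mod 10). Write s = 10j + 7. Then (10j + 7)³ = 1000j³ + 2100j² + 1470j + 343 = 10(100j³ + 210j² + 147j + 34) + 3, so s³ ≡ 3 (mod 10).

[⇐] For the converse, argue contrapositively. If s ≢ 7 (mod 10), then s is congruent to one of 0, 1, 2, 3, 4, 5, 6, 8, 9 modulo 10, and these give s³ ≡ 0, 1, 8, 7, 4, 5, 6, 2, 9 respectively — never 3.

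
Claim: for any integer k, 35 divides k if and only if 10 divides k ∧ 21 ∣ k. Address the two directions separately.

(⇒) fails; (⇐) holds.

(⇒) This fails: take k = 35. Certainly 35 ∣ 35, but 10 ∤ 35.

(⇐) Suppose 10 ∣ k and 21 ∣ k. Any common multiple of 10 and 21 is a multiple of their lcm; here gcd(10, 21) = 1, so lcm(10, 21) = 10·21 = 210, so 210 ∣ k. Since 35 ∣ 210, it follows that 35 ∣ k.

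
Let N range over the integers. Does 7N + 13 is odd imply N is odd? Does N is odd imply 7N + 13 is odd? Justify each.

(→) This fails: N = 6 gives 7N + 13 = 55, which is odd, but 6 is even, not odd.

(←) This also fails: N = 1 is odd, but 7N + 13 = 20 is even, not odd.

Both directions fail.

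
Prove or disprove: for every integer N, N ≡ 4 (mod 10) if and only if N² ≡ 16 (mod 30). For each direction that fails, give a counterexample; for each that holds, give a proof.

Neither implication holds.

Forward direction. This fails: take N = 24. Then 24 ≡ 4 (mod 10), but 24² = 576 ≡ 6 (mod 30), not 16.

Converse. This fails: take N = 16. Then 16² = 256 ≡ 16 (mod 30), yet 16 ≡ 6 (mod 10), not 4.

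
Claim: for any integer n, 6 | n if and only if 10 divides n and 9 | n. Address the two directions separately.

Only the converse holds.

(⇒) This fails: take n = 6. Certainly 6 ∣ 6, but 10 ∤ 6.

(⇐) Suppose 10 ∣ n and 9 ∣ n. Any common multiple of 10 and 9 is a multiple of their lcm; here gcd(10, 9) = 1, so lcm(10, 9) = 10·9 = 90, so 90 ∣ n. Since 6 ∣ 90, it follows that 6 ∣ n.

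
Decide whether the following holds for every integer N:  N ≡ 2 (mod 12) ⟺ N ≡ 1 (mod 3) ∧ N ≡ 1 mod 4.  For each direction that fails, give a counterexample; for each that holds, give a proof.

(→) This fails: N = 2 gives 2 ≡ 2 (mod 12) but 2 ≡ 2 (mod 3), so the conjunction on the right does not hold.

(←) This fails: N = 1 satisfies both congruences on the right (1 ≡ 1 mod 3 and 1 ≡ 1 mod 4) yet 1 ≡ 1 (mod 12), not 2.

Neither direction holds.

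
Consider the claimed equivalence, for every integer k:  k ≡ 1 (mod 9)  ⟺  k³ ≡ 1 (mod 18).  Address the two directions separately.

(⇒) fails and (⇐) fails.

[⇒] This fails: take k = 10. Then 10 ≡ 1 (mod 9), but 10³ = 1000 ≡ 10 (mod 18), not 1.

[⇐] This fails: take k = 7. Then 7³ = 343 ≡ 1 (mod 18), yet 7 ≡ 7 (mod 9), not 1.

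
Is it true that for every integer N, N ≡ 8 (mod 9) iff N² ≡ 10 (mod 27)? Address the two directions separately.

Neither implication holds.

[⇒] This fails: take N = 17. Then 17 ≡ 8 (mod 9), but 17² = 289 ≡ 19 (mod 27), not 10.

[⇐] This fails: take N = 19. Then 19² = 361 ≡ 10 (mod 27), yet 19 ≡ 1 (mod 9), not 8.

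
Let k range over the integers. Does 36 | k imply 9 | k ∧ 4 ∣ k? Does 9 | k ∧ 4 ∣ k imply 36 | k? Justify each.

Both implications hold.

(⇒) If 36 ∣ k, write k = 36q. Since 36 = 4·9, k = 9·(4q), so 9 ∣ k; and since 36 = 9·4, k = 4·(9q), so 4 ∣ k.

(⇐) Suppose 9 ∣ k and 4 ∣ k. Any common multiple of 9 and 4 is a multiple of their lcm; here gcd(9, 4) = 1, so lcm(9, 4) = 9·4 = 36, so 36 ∣ k.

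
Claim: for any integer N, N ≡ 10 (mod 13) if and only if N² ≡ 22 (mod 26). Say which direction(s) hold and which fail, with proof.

Forward direction. This fails: take N = 23. Then 23 ≡ 10 (mod 13), but 23² = 529 ≡ 9 (mod 26), not 22.

Converse. This fails: take N = 16. Then 16² = 256 ≡ 22 (mod 26), yet 16 ≡ 3 (mod 13), not 10.

(⇒) fails and (⇐) fails.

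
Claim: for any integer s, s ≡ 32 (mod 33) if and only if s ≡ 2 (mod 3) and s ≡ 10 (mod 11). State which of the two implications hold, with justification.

(⟹) Suppose s ≡ 32 (mod 33); write s = 33j + 32. Since 3 ∣ 33, reducing mod 3 gives s ≡ 32 ≡ 2 (mod 3); since 11 ∣ 33, reducing mod 11 gives s ≡ 32 ≡ 10 (mod 11).

(⟸) Conversely, if s ≡ 2 (mod 3) and s ≡ 10 (mod 11), then by the Chinese remainder theorem s ≡ 32 (mod 33). This is exactly s ≡ 32 (mod 33).

The biconditional holds.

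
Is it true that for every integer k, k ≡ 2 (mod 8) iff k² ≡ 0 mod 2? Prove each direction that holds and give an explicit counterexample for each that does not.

Forward direction. Suppose k ≡ 2 (mod 8). Then k² ≡ 2² = 4 (mod 8), and since 2 ∣ 8, also k² ≡ 0 (mod 2).

Converse. This fails: take k = 0. Then 0² = 0 ≡ 0 (mod 2), yet 0 ≡ 0 (mod 8), not 2.

Only the forward implication holds.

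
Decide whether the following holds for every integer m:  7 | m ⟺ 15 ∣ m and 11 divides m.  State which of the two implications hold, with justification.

Forward direction. This fails: take m = 7. Certainly 7 ∣ 7, but 15 ∤ 7.

Converse. This fails: take m = 165. Both 15 ∣ 165 and 11 ∣ 165, yet 165 is not a multiple of 7 (since 165 = 23·7 + 4), so 7 ∤ 165.

Neither direction holds.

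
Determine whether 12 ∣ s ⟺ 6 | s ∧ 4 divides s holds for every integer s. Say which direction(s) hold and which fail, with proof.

Equivalent; both directions hold.

(⟹) If 12 ∣ s, write s = 12q. Since 12 = 2·6, s = 6·(2q), so 6 ∣ s; and since 12 = 3·4, s = 4·(3q), so 4 ∣ s.

(⟸) Suppose 6 ∣ s and 4 ∣ s. Any common multiple of 6 and 4 is a multiple of their lcm; here lcm(6, 4) = 6·4/gcd(6, 4) = 24/2 = 12, so 12 ∣ s.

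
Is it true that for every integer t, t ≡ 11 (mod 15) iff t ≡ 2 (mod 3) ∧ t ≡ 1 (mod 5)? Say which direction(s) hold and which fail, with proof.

(⟸) If t ≡ 2 (mod 3) and t ≡ 1 (mod 5), then by the Chinese remainder theorem t ≡ 11 (mod 15). This is exactly t ≡ 11 (mod 15).

(⟹) Suppose t ≡ 11 (mod 15); write t = 15j + 11. Since 3 ∣ 15, reducing mod 3 gives t ≡ 11 ≡ 2 (mod 3); since 5 ∣ 15, reducing mod 5 gives t ≡ 11 ≡ 1 (mod 5).

Equivalent; both directions hold.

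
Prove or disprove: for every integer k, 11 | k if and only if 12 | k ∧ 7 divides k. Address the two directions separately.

[⇒] This fails: take k = 11. Certainly 11 ∣ 11, but 12 ∤ 11.

[⇐] This fails: take k = 84. Both 12 ∣ 84 and 7 ∣ 84, yet 84 is not a multiple of 11 (since 84 = 7·11 + 7), so 11 ∤ 84.

(⇒) fails and (⇐) fails.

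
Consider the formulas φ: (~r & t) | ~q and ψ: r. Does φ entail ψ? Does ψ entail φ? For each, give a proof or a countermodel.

Both directions fail.

(→) This fails. Under r = F, q = F, t = F, the left side is true but the right side is false.

(←) This fails. Under r = T, q = T, t = F, the left side is false but the right side is true.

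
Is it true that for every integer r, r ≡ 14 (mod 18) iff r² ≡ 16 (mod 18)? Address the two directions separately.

Only the forward implication holds.

[⇒] Suppose r ≡ 14 (mod 18). Write r = 18j + 14. Then (18j + 14)² = 324j² + 504j + 196 = 18(18j² + 28j + 10) + 16, so r² ≡ 16 (mod 18).

[⇐] This fails: take r = 4. Then 4² = 16 ≡ 16 (mod 18), yet 4 ≡ 4 (mod 18), not 14.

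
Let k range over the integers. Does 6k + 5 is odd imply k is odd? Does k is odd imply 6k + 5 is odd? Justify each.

(⇒) fails; (⇐) holds.

(⇒) This fails: take k = 2. Then 6k + 5 = 17, which is odd, yet k = 2 is even, not odd.

(⇐) Suppose k is odd. Since 6 is even, 6k is even for every k, so 6k + 5 has the same parity as 5, which is odd. Hence 6k + 5 is odd.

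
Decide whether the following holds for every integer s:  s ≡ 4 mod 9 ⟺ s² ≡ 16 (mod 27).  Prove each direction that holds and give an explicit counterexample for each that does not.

(→) This fails: take s = 13. Then 13 ≡ 4 (mod 9), but 13² = 169 ≡ 7 (mod 27), not 16.

(←) This fails: take s = 23. Then 23² = 529 ≡ 16 (mod 27), yet 23 ≡ 5 (mod 9), not 4.

Both directions fail.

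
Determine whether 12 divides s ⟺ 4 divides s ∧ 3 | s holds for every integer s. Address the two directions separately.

Forward direction. If 12 ∣ s, write s = 12q. Since 12 = 3·4, s = 4·(3q), so 4 ∣ s; and since 12 = 4·3, s = 3·(4q), so 3 ∣ s.

Converse. Suppose 4 ∣ s and 3 ∣ s. Any common multiple of 4 and 3 is a multiple of their lcm; here gcd(4, 3) = 1, so lcm(4, 3) = 4·3 = 12, so 12 ∣ s.

Both directions hold; the statement is true.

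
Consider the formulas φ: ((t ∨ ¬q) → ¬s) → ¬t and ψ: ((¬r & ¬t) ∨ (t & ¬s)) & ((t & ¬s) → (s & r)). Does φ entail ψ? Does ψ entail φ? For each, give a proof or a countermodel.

Only the converse holds.

(⇐) Assume the antecedent. If s is true, ((t ∨ ¬q) → ¬s) → ¬t reduces to true regardless of the other variables. If s is false, the antecedent forces (r = F, s = F, t = F, q = F) or (r = F, s = F, t = F, q = T), and ((t ∨ ¬q) → ¬s) → ¬t holds there. Either way ((t ∨ ¬q) → ¬s) → ¬t holds.

(⇒) This fails. Under r = T, s = F, t = F, q = F, the left side is true but the right side is false.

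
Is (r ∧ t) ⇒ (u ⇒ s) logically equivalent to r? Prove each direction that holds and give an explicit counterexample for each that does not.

[⇒] This fails. Under t = F, s = F, u = F, r = F, the left side is true but the right side is false.

[⇐] This fails. Under t = T, s = F, u = T, r = T, the left side is false but the right side is true.

Neither implication holds.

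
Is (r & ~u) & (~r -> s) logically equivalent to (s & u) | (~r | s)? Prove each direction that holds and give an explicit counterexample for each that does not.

Neither implication holds.

(⟹) This fails. Under s = F, r = T, u = F, the left side is true but the right side is false.

(⟸) This fails. Under s = F, r = F, u = F, the left side is false but the right side is true.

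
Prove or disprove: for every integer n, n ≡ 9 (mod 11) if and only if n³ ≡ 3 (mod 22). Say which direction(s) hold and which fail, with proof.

(⟹) This fails: take n = 20. Then 20 ≡ 9 (mod 11), but 20³ = 8000 ≡ 14 (mod 22), not 3.

(⟸) Conversely, the residues r modulo 22 with r³ ≡ 3 (mod 22) are exactly {9}, and each is ≡ 9 (mod 11).

(⇒) fails; (⇐) holds.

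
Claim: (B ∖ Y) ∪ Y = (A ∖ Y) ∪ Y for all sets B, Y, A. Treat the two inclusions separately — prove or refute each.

(⊆) fails and (⊇) fails.

(⟹) This inclusion fails. Take B = {1}, Y = ∅, A = ∅; then 1 ∈ (B ∖ Y) ∪ Y but 1 ∉ (A ∖ Y) ∪ Y.

(⟸) This inclusion fails. Take B = ∅, Y = ∅, A = {1}; then 1 ∈ (A ∖ Y) ∪ Y but 1 ∉ (B ∖ Y) ∪ Y.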